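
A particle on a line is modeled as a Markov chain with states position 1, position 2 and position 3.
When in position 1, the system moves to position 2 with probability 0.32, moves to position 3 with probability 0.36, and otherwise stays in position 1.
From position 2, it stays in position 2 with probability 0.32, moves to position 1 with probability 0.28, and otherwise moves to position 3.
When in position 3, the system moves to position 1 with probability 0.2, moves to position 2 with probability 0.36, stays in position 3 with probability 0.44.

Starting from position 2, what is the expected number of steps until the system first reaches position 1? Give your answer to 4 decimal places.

4.0541

Let t(s) be the expected number of steps to first reach position 1 from state s, with t(position 1) = 0. Conditioning on the first step:
t(position 2) = 1 + 0.32·t(position 2) + 0.4·t(position 3)
t(position 3) = 1 + 0.36·t(position 2) + 0.44·t(position 3)
Solving: t(position 2) = 4.0541, t(position 3) = 4.3919.
Expected steps from position 2 to position 1: 4.0541.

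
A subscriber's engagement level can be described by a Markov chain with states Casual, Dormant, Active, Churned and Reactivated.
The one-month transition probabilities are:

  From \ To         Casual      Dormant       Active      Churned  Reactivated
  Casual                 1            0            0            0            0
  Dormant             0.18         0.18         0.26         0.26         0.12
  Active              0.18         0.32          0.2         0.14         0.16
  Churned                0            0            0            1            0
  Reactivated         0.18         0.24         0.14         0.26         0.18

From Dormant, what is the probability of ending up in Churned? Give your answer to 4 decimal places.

0.5636

Let h(s) be the probability of absorption at Churned starting from transient state s. Then h(Churned) = 1 and h(Casual) = 0. By first-step analysis:
h(Dormant) = 0.18·0 + 0.18·h(Dormant) + 0.26·h(Active) + 0.26·1 + 0.12·h(Reactivated)
h(Active) = 0.18·0 + 0.32·h(Dormant) + 0.2·h(Active) + 0.14·1 + 0.16·h(Reactivated)
h(Reactivated) = 0.18·0 + 0.24·h(Dormant) + 0.14·h(Active) + 0.26·1 + 0.18·h(Reactivated)
Solving: h(Dormant) = 0.5636, h(Active) = 0.5144, h(Reactivated) = 0.5698.
Starting from Dormant, the probability is 0.5636.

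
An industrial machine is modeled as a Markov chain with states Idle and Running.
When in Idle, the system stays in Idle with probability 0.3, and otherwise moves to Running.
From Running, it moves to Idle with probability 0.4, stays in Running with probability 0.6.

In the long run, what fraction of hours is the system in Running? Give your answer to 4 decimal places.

0.6364

Let the stationary distribution be π with π = πP and π_1 + π_2 = 1.
π_1 = 0.3·π_1 + 0.4·π_2
Solving with the normalization constraint gives π = (0.3636, 0.6364).
So the stationary probability of Running is 0.6364.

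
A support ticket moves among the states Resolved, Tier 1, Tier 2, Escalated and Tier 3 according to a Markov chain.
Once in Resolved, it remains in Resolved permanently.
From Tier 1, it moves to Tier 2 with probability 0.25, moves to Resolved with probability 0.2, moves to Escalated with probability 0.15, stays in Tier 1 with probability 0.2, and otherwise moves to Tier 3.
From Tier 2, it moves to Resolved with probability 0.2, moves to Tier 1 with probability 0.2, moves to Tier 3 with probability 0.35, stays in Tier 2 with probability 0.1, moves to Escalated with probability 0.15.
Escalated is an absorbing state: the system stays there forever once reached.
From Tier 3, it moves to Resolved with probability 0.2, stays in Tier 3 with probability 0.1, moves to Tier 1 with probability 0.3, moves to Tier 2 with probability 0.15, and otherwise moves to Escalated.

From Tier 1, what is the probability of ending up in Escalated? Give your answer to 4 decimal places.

Let h(s) be the probability of absorption at Escalated starting from transient state s. Then h(Escalated) = 1 and h(Resolved) = 0. By first-step analysis:
h(Tier 1) = 0.2·0 + 0.2·h(Tier 1) + 0.25·h(Tier 2) + 0.15·1 + 0.2·h(Tier 3)
h(Tier 2) = 0.2·0 + 0.2·h(Tier 1) + 0.1·h(Tier 2) + 0.15·1 + 0.35·h(Tier 3)
h(Tier 3) = 0.2·0 + 0.3·h(Tier 1) + 0.15·h(Tier 2) + 0.25·1 + 0.1·h(Tier 3)
Solving: h(Tier 1) = 0.4608, h(Tier 2) = 0.4671, h(Tier 3) = 0.5092.
Starting from Tier 1, the probability is 0.4608.

0.4608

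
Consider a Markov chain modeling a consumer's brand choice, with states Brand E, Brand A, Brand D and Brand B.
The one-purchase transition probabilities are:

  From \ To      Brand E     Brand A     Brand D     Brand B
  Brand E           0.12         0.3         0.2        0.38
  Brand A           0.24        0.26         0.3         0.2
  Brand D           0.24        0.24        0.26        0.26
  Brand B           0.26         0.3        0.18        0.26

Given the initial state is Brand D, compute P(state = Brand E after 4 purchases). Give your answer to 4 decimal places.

Propagate the distribution vector 4 purchases from Brand D.
After 0 purchases: (0.0000, 0.0000, 1.0000, 0.0000)
After 1 purchase: (0.2400, 0.2400, 0.2600, 0.2600)
After 2 purchases: (0.2164, 0.2748, 0.2344, 0.2744)
After 3 purchases: (0.2195, 0.2749, 0.2361, 0.2695)
After 4 purchases: (0.2190, 0.2748, 0.2363, 0.2698)
P(in Brand E after 4 purchases) = 0.2190

0.2190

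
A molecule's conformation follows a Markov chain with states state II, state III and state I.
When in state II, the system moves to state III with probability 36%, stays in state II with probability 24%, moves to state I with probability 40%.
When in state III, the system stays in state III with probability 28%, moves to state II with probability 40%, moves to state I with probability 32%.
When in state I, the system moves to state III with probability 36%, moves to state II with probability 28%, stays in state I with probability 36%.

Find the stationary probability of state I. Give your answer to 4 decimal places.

Let the stationary distribution be π with π = πP and π_1 + π_2 + π_3 = 1.
π_1 = 0.24·π_1 + 0.4·π_2 + 0.28·π_3
π_2 = 0.36·π_1 + 0.28·π_2 + 0.36·π_3
Solving with the normalization constraint gives π = (0.3077, 0.3333, 0.3590).
So the stationary probability of state I is 0.3590.

0.3590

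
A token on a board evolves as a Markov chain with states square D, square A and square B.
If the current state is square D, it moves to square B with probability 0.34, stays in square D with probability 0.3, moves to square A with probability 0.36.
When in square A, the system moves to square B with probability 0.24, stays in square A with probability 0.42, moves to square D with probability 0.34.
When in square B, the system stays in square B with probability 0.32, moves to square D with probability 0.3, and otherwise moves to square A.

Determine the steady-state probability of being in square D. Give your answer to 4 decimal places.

Let the stationary distribution be π with π = πP and π_1 + π_2 + π_3 = 1.
π_1 = 0.3·π_1 + 0.34·π_2 + 0.3·π_3
π_2 = 0.36·π_1 + 0.42·π_2 + 0.38·π_3
Solving with the normalization constraint gives π = (0.3156, 0.3893, 0.2952).
So the stationary probability of square D is 0.3156.

0.3156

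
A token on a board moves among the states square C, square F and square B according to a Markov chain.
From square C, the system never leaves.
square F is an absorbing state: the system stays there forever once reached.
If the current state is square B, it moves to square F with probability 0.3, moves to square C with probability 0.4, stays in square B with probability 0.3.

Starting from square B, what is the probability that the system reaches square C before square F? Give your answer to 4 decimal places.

Let h(s) be the probability of absorption at square C starting from transient state s. Then h(square C) = 1 and h(square F) = 0. By first-step analysis:
h(square B) = 0.4·1 + 0.3·0 + 0.3·h(square B)
Solving: h(square B) = 0.5714.
Starting from square B, the probability is 0.5714.

0.5714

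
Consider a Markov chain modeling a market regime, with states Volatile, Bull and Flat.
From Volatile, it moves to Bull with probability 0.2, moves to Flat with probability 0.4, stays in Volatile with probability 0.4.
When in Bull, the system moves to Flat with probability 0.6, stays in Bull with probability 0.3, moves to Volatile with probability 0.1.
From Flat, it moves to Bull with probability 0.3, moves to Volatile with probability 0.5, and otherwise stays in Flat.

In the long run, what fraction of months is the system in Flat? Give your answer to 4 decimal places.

0.3774

Let the stationary distribution be π with π = πP and π_1 + π_2 + π_3 = 1.
π_1 = 0.4·π_1 + 0.1·π_2 + 0.5·π_3
π_2 = 0.2·π_1 + 0.3·π_2 + 0.3·π_3
Solving with the normalization constraint gives π = (0.3585, 0.2642, 0.3774).
So the stationary probability of Flat is 0.3774.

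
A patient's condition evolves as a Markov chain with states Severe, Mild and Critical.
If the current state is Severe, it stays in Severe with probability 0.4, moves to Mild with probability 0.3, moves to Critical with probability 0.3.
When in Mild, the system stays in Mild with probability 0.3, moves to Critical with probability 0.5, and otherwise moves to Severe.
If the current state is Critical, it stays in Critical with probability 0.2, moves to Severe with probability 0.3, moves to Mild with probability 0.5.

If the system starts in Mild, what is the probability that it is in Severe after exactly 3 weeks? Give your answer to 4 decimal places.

0.2890

Propagate the distribution vector 3 weeks from Mild.
After 0 weeks: (0.0000, 1.0000, 0.0000)
After 1 week: (0.2000, 0.3000, 0.5000)
After 2 weeks: (0.2900, 0.4000, 0.3100)
After 3 weeks: (0.2890, 0.3620, 0.3490)
P(in Severe after 3 weeks) = 0.2890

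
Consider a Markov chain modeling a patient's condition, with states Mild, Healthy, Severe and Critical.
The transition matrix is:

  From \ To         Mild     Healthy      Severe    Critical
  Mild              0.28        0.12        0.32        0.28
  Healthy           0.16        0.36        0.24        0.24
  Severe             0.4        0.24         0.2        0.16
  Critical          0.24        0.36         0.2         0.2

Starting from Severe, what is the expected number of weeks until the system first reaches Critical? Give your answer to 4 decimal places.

4.6429

Let t(s) be the expected number of weeks to first reach Critical from state s, with t(Critical) = 0. Conditioning on the first week:
t(Mild) = 1 + 0.28·t(Mild) + 0.12·t(Healthy) + 0.32·t(Severe)
t(Healthy) = 1 + 0.16·t(Mild) + 0.36·t(Healthy) + 0.24·t(Severe)
t(Severe) = 1 + 0.4·t(Mild) + 0.24·t(Healthy) + 0.2·t(Severe)
Solving: t(Mild) = 4.1770, t(Healthy) = 4.3478, t(Severe) = 4.6429.
Expected weeks from Severe to Critical: 4.6429.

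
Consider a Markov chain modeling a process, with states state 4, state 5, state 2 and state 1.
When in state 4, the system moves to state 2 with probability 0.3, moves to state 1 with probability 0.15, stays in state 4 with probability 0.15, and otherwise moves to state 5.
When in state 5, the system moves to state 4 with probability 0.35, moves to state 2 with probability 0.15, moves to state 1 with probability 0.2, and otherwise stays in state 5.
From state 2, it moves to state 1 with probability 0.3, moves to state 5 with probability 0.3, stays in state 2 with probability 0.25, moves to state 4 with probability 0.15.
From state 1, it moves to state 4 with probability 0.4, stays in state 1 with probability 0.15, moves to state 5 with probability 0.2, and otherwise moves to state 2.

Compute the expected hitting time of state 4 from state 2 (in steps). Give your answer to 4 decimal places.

Let t(s) be the expected number of steps to first reach state 4 from state s, with t(state 4) = 0. Conditioning on the first step:
t(state 5) = 1 + 0.3·t(state 5) + 0.15·t(state 2) + 0.2·t(state 1)
t(state 2) = 1 + 0.3·t(state 5) + 0.25·t(state 2) + 0.3·t(state 1)
t(state 1) = 1 + 0.2·t(state 5) + 0.25·t(state 2) + 0.15·t(state 1)
Solving: t(state 5) = 3.1012, t(state 2) = 3.7811, t(state 1) = 3.0182.
Expected steps from state 2 to state 4: 3.7811.

3.7811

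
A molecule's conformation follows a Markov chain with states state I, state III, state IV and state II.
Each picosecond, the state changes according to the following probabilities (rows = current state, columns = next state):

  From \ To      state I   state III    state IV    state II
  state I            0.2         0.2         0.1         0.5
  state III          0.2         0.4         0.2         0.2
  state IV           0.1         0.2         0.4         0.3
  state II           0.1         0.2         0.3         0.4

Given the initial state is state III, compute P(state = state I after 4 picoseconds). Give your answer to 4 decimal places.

0.1400

Propagate the distribution vector 4 picoseconds from state III.
After 0 picoseconds: (0.0000, 1.0000, 0.0000, 0.0000)
After 1 picosecond: (0.2000, 0.4000, 0.2000, 0.2000)
After 2 picoseconds: (0.1600, 0.2800, 0.2400, 0.3200)
After 3 picoseconds: (0.1440, 0.2560, 0.2640, 0.3360)
After 4 picoseconds: (0.1400, 0.2512, 0.2720, 0.3368)
P(in state I after 4 picoseconds) = 0.1400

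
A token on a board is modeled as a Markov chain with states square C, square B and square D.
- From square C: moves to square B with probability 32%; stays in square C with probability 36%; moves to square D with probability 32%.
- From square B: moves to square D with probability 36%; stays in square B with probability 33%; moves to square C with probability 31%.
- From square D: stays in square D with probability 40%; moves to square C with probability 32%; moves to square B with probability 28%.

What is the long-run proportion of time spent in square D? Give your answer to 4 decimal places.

0.3612

Let the stationary distribution be π with π = πP and π_1 + π_2 + π_3 = 1.
π_1 = 0.36·π_1 + 0.31·π_2 + 0.32·π_3
π_2 = 0.32·π_1 + 0.33·π_2 + 0.28·π_3
Solving with the normalization constraint gives π = (0.3301, 0.3086, 0.3612).
So the stationary probability of square D is 0.3612.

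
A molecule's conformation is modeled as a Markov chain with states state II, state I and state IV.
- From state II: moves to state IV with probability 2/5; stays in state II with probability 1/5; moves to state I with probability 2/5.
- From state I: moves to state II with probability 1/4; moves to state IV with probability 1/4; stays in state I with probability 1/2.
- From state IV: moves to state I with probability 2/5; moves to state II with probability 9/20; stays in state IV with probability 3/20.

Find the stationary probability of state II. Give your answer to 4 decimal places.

Let the stationary distribution be π with π = πP and π_1 + π_2 + π_3 = 1.
π_1 = 0.2·π_1 + 0.25·π_2 + 0.45·π_3
π_2 = 0.4·π_1 + 0.5·π_2 + 0.4·π_3
Solving with the normalization constraint gives π = (0.2889, 0.4444, 0.2667).
So the stationary probability of state II is 0.2889.

0.2889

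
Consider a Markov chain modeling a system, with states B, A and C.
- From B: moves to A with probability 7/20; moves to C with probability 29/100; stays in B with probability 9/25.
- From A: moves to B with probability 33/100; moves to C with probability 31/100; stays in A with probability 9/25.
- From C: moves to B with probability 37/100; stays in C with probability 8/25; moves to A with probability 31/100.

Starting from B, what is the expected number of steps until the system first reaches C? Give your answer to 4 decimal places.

3.3662

Let t(s) be the expected number of steps to first reach C from state s, with t(C) = 0. Conditioning on the first step:
t(B) = 1 + 0.36·t(B) + 0.35·t(A)
t(A) = 1 + 0.33·t(B) + 0.36·t(A)
Solving: t(B) = 3.3662, t(A) = 3.2982.
Expected steps from B to C: 3.3662.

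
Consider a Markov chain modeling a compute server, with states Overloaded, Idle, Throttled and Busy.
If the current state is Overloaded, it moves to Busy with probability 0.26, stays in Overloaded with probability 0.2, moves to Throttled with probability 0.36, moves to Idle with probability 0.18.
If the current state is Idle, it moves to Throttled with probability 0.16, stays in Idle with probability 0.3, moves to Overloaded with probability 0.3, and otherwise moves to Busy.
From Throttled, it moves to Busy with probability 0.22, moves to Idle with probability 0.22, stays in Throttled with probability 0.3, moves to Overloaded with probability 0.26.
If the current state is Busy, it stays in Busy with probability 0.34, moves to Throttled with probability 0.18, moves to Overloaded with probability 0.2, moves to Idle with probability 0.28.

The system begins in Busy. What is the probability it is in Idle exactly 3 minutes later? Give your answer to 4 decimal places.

Propagate the distribution vector 3 minutes from Busy.
After 0 minutes: (0.0000, 0.0000, 0.0000, 1.0000)
After 1 minute: (0.2000, 0.2800, 0.1800, 0.3400)
After 2 minutes: (0.2388, 0.2548, 0.2320, 0.2744)
After 3 minutes: (0.2394, 0.2473, 0.2457, 0.2676)
P(in Idle after 3 minutes) = 0.2473

0.2473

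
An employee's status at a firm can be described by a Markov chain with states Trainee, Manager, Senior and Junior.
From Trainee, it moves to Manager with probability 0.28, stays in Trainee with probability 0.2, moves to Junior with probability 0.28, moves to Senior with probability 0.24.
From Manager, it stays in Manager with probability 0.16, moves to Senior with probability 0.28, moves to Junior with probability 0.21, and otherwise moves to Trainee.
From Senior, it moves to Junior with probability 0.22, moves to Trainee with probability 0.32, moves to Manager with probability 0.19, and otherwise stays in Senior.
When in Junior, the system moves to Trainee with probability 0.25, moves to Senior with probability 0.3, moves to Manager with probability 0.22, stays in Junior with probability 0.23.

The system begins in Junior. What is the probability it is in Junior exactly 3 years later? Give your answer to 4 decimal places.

Propagate the distribution vector 3 years from Junior.
After 0 years: (0.0000, 0.0000, 0.0000, 1.0000)
After 1 year: (0.2500, 0.2200, 0.3000, 0.2300)
After 2 years: (0.2805, 0.2128, 0.2716, 0.2351)
After 3 years: (0.2763, 0.2159, 0.2708, 0.2371)
P(in Junior after 3 years) = 0.2371

0.2371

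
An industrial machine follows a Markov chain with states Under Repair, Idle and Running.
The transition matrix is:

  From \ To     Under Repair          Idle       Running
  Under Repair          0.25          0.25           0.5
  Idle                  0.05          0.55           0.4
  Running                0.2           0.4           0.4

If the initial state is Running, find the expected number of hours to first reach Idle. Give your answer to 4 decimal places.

2.7143

Let t(s) be the expected number of hours to first reach Idle from state s, with t(Idle) = 0. Conditioning on the first hour:
t(Under Repair) = 1 + 0.25·t(Under Repair) + 0.5·t(Running)
t(Running) = 1 + 0.2·t(Under Repair) + 0.4·t(Running)
Solving: t(Under Repair) = 3.1429, t(Running) = 2.7143.
Expected hours from Running to Idle: 2.7143.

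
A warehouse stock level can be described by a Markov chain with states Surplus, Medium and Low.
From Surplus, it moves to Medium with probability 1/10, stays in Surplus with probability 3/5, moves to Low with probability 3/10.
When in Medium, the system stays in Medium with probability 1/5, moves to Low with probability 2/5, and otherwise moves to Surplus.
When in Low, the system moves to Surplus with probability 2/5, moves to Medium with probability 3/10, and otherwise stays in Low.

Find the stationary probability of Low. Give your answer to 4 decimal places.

Let the stationary distribution be π with π = πP and π_1 + π_2 + π_3 = 1.
π_1 = 0.6·π_1 + 0.4·π_2 + 0.4·π_3
π_2 = 0.1·π_1 + 0.2·π_2 + 0.3·π_3
Solving with the normalization constraint gives π = (0.5000, 0.1818, 0.3182).
So the stationary probability of Low is 0.3182.

0.3182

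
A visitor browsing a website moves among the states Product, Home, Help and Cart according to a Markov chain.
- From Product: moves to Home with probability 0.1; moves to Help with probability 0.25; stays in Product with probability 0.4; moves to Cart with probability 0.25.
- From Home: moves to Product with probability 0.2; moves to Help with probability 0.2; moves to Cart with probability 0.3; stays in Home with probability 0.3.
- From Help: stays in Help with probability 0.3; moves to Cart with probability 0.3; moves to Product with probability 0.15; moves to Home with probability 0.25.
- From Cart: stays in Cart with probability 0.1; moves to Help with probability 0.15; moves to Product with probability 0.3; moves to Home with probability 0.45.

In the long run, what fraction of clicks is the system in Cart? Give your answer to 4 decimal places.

0.2389

Let the stationary distribution be π with π = πP and π_1 + π_2 + π_3 + π_4 = 1.
π_1 = 0.4·π_1 + 0.2·π_2 + 0.15·π_3 + 0.3·π_4
π_2 = 0.1·π_1 + 0.3·π_2 + 0.25·π_3 + 0.45·π_4
π_3 = 0.25·π_1 + 0.2·π_2 + 0.3·π_3 + 0.15·π_4
Solving with the normalization constraint gives π = (0.2659, 0.2715, 0.2237, 0.2389).
So the stationary probability of Cart is 0.2389.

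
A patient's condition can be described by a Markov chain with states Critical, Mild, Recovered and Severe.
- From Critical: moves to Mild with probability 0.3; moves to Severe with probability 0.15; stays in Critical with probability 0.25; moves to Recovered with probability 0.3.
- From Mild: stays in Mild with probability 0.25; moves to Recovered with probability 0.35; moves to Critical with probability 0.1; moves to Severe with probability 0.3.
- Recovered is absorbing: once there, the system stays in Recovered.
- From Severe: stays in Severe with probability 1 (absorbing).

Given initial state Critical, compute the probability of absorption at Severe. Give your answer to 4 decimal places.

0.3803

Let h(s) be the probability of absorption at Severe starting from transient state s. Then h(Severe) = 1 and h(Recovered) = 0. By first-step analysis:
h(Critical) = 0.25·h(Critical) + 0.3·h(Mild) + 0.3·0 + 0.15·1
h(Mild) = 0.1·h(Critical) + 0.25·h(Mild) + 0.35·0 + 0.3·1
Solving: h(Critical) = 0.3803, h(Mild) = 0.4507.
Starting from Critical, the probability is 0.3803.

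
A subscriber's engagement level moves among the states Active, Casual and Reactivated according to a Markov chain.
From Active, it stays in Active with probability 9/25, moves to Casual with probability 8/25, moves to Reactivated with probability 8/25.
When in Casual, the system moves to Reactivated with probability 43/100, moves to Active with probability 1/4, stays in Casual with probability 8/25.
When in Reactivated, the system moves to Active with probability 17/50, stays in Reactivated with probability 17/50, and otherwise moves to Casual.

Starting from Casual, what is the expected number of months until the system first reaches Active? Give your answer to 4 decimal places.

3.5026

Let t(s) be the expected number of months to first reach Active from state s, with t(Active) = 0. Conditioning on the first month:
t(Casual) = 1 + 0.32·t(Casual) + 0.43·t(Reactivated)
t(Reactivated) = 1 + 0.32·t(Casual) + 0.34·t(Reactivated)
Solving: t(Casual) = 3.5026, t(Reactivated) = 3.2134.
Expected months from Casual to Active: 3.5026.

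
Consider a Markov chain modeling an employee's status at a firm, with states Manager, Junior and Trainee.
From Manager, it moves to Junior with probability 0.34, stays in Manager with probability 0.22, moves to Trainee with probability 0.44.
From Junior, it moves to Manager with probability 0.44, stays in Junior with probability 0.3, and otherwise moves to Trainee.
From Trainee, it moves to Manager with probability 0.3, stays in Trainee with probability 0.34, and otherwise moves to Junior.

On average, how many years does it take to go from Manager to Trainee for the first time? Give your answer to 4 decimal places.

2.6236

Let t(s) be the expected number of years to first reach Trainee from state s, with t(Trainee) = 0. Conditioning on the first year:
t(Manager) = 1 + 0.22·t(Manager) + 0.34·t(Junior)
t(Junior) = 1 + 0.44·t(Manager) + 0.3·t(Junior)
Solving: t(Manager) = 2.6236, t(Junior) = 3.0777.
Expected years from Manager to Trainee: 2.6236.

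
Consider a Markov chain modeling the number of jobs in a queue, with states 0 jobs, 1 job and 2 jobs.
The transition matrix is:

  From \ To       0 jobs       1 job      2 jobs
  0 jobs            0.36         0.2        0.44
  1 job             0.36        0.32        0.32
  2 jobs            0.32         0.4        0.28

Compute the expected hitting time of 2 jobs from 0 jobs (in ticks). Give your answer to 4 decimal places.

Let t(s) be the expected number of ticks to first reach 2 jobs from state s, with t(2 jobs) = 0. Conditioning on the first tick:
t(0 jobs) = 1 + 0.36·t(0 jobs) + 0.2·t(1 job)
t(1 job) = 1 + 0.36·t(0 jobs) + 0.32·t(1 job)
Solving: t(0 jobs) = 2.4229, t(1 job) = 2.7533.
Expected ticks from 0 jobs to 2 jobs: 2.4229.

2.4229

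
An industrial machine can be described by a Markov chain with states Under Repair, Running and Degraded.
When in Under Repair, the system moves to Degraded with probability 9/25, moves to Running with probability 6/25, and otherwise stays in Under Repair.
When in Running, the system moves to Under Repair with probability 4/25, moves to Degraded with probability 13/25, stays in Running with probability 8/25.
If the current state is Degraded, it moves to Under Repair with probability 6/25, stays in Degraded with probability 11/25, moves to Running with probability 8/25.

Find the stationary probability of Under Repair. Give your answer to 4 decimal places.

Let the stationary distribution be π with π = πP and π_1 + π_2 + π_3 = 1.
π_1 = 0.4·π_1 + 0.16·π_2 + 0.24·π_3
π_2 = 0.24·π_1 + 0.32·π_2 + 0.32·π_3
Solving with the normalization constraint gives π = (0.2572, 0.2994, 0.4434).
So the stationary probability of Under Repair is 0.2572.

0.2572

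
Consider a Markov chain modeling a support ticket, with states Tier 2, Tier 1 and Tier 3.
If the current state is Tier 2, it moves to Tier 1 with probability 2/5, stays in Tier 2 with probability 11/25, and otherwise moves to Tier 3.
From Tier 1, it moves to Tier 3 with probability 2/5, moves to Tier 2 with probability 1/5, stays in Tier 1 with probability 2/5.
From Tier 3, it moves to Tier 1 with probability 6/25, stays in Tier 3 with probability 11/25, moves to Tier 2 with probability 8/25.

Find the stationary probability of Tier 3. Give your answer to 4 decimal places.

0.3376

Let the stationary distribution be π with π = πP and π_1 + π_2 + π_3 = 1.
π_1 = 0.44·π_1 + 0.2·π_2 + 0.32·π_3
π_2 = 0.4·π_1 + 0.4·π_2 + 0.24·π_3
Solving with the normalization constraint gives π = (0.3165, 0.3460, 0.3376).
So the stationary probability of Tier 3 is 0.3376.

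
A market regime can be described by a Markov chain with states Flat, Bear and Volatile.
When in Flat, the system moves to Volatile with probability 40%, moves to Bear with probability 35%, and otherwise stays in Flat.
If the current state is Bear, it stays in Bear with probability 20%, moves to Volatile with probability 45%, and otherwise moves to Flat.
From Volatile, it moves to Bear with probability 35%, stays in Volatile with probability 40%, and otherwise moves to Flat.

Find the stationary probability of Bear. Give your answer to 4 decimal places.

Let the stationary distribution be π with π = πP and π_1 + π_2 + π_3 = 1.
π_1 = 0.25·π_1 + 0.35·π_2 + 0.25·π_3
π_2 = 0.35·π_1 + 0.2·π_2 + 0.35·π_3
Solving with the normalization constraint gives π = (0.2804, 0.3043, 0.4152).
So the stationary probability of Bear is 0.3043.

0.3043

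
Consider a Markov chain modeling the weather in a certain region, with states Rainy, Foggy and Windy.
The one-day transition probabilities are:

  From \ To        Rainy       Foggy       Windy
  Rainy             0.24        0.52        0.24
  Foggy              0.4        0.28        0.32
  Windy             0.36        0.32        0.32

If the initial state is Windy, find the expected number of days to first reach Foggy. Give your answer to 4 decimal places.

Let t(s) be the expected number of days to first reach Foggy from state s, with t(Foggy) = 0. Conditioning on the first day:
t(Rainy) = 1 + 0.24·t(Rainy) + 0.24·t(Windy)
t(Windy) = 1 + 0.36·t(Rainy) + 0.32·t(Windy)
Solving: t(Rainy) = 2.1375, t(Windy) = 2.6022.
Expected days from Windy to Foggy: 2.6022.

2.6022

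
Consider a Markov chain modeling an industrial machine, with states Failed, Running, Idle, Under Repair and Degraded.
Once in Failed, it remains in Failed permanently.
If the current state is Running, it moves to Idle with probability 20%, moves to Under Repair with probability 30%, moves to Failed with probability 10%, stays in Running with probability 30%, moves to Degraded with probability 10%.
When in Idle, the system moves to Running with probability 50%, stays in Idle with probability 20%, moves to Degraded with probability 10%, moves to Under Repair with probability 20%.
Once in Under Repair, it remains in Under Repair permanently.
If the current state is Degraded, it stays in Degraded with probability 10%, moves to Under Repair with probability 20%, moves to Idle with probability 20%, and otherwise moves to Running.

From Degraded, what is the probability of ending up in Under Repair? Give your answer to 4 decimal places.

0.8529

Let h(s) be the probability of absorption at Under Repair starting from transient state s. Then h(Under Repair) = 1 and h(Failed) = 0. By first-step analysis:
h(Running) = 0.1·0 + 0.3·h(Running) + 0.2·h(Idle) + 0.3·1 + 0.1·h(Degraded)
h(Idle) = 0.5·h(Running) + 0.2·h(Idle) + 0.2·1 + 0.1·h(Degraded)
h(Degraded) = 0.5·h(Running) + 0.2·h(Idle) + 0.2·1 + 0.1·h(Degraded)
Solving: h(Running) = 0.7941, h(Idle) = 0.8529, h(Degraded) = 0.8529.
Starting from Degraded, the probability is 0.8529.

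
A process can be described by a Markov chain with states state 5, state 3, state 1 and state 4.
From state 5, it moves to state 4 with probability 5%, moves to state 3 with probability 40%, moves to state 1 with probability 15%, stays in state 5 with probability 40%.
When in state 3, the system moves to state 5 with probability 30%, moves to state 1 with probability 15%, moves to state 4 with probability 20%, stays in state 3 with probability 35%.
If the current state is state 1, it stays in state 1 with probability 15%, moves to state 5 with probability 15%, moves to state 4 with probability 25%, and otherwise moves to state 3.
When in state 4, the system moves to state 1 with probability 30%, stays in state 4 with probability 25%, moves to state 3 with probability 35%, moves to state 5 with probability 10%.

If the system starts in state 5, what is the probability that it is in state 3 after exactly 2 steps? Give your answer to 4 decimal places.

Propagate the distribution vector 2 steps from state 5.
After 0 steps: (1.0000, 0.0000, 0.0000, 0.0000)
After 1 step: (0.4000, 0.4000, 0.1500, 0.0500)
After 2 steps: (0.3075, 0.3850, 0.1575, 0.1500)
P(in state 3 after 2 steps) = 0.3850

0.3850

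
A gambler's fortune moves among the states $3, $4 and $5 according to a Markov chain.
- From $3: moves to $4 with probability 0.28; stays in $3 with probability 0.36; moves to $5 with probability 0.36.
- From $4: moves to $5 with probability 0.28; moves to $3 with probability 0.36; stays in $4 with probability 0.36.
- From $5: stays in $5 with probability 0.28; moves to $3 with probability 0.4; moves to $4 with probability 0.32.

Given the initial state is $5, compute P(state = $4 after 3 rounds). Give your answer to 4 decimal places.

0.3178

Propagate the distribution vector 3 rounds from $5.
After 0 rounds: (0.0000, 0.0000, 1.0000)
After 1 round: (0.4000, 0.3200, 0.2800)
After 2 rounds: (0.3712, 0.3168, 0.3120)
After 3 rounds: (0.3725, 0.3178, 0.3097)
P(in $4 after 3 rounds) = 0.3178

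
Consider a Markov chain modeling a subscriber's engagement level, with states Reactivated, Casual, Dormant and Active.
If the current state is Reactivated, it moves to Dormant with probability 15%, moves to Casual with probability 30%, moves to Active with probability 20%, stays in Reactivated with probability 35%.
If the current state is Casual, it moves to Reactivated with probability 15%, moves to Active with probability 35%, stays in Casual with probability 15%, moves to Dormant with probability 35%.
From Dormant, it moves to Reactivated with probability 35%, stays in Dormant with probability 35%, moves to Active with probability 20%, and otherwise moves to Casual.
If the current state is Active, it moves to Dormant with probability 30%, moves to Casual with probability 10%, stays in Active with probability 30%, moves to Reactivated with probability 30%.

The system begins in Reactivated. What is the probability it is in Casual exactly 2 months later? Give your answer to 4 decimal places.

Propagate the distribution vector 2 months from Reactivated.
After 0 months: (1.0000, 0.0000, 0.0000, 0.0000)
After 1 month: (0.3500, 0.3000, 0.1500, 0.2000)
After 2 months: (0.2800, 0.1850, 0.2700, 0.2650)
P(in Casual after 2 months) = 0.1850

0.1850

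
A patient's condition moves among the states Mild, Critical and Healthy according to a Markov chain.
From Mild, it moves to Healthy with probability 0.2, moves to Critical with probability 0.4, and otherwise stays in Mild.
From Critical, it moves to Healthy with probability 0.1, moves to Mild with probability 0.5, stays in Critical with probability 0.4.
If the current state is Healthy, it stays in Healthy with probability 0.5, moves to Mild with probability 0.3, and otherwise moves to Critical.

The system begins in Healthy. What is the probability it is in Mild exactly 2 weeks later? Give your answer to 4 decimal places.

Sum over the intermediate state after 1 week:
P = P(Healthy→Mild)·P(Mild→Mild) + P(Healthy→Critical)·P(Critical→Mild) + P(Healthy→Healthy)·P(Healthy→Mild)
  = 0.3×0.4 + 0.2×0.5 + 0.5×0.3
  = 0.1200 + 0.1000 + 0.1500 = 0.3700

0.3700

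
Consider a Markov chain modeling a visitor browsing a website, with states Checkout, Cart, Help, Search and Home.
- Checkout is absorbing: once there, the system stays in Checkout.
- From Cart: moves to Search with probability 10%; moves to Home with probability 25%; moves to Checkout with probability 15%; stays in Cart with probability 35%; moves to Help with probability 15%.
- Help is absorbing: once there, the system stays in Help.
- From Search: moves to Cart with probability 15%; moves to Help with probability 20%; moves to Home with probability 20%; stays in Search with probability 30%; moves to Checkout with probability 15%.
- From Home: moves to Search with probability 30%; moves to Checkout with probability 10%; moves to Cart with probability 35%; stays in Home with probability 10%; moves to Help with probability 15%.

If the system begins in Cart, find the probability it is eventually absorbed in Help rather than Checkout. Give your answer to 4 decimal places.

Let h(s) be the probability of absorption at Help starting from transient state s. Then h(Help) = 1 and h(Checkout) = 0. By first-step analysis:
h(Cart) = 0.15·0 + 0.35·h(Cart) + 0.15·1 + 0.1·h(Search) + 0.25·h(Home)
h(Search) = 0.15·0 + 0.15·h(Cart) + 0.2·1 + 0.3·h(Search) + 0.2·h(Home)
h(Home) = 0.1·0 + 0.35·h(Cart) + 0.15·1 + 0.3·h(Search) + 0.1·h(Home)
Solving: h(Cart) = 0.5324, h(Search) = 0.5599, h(Home) = 0.5604.
Starting from Cart, the probability is 0.5324.

0.5324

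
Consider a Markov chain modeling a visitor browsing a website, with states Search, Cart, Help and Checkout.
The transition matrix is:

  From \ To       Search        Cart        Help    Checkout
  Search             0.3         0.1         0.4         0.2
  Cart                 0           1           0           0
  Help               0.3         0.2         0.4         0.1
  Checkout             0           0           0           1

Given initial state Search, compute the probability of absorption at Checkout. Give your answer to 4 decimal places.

Let h(s) be the probability of absorption at Checkout starting from transient state s. Then h(Checkout) = 1 and h(Cart) = 0. By first-step analysis:
h(Search) = 0.3·h(Search) + 0.1·0 + 0.4·h(Help) + 0.2·1
h(Help) = 0.3·h(Search) + 0.2·0 + 0.4·h(Help) + 0.1·1
Solving: h(Search) = 0.5333, h(Help) = 0.4333.
Starting from Search, the probability is 0.5333.

0.5333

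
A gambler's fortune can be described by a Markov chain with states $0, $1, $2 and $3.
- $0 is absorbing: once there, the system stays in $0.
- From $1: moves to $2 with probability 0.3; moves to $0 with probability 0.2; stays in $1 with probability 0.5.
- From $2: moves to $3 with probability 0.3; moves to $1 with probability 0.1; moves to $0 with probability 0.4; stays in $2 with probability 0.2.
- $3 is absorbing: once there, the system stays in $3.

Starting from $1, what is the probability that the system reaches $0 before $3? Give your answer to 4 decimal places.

Let h(s) be the probability of absorption at $0 starting from transient state s. Then h($0) = 1 and h($3) = 0. By first-step analysis:
h($1) = 0.2·1 + 0.5·h($1) + 0.3·h($2)
h($2) = 0.4·1 + 0.1·h($1) + 0.2·h($2) + 0.3·0
Solving: h($1) = 0.7568, h($2) = 0.5946.
Starting from $1, the probability is 0.7568.

0.7568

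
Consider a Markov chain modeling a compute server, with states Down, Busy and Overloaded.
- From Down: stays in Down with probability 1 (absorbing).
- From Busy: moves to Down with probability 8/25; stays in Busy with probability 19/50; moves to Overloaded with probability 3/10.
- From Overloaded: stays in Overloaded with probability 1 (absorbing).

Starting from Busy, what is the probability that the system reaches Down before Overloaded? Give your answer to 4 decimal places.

0.5161

Let h(s) be the probability of absorption at Down starting from transient state s. Then h(Down) = 1 and h(Overloaded) = 0. By first-step analysis:
h(Busy) = 0.32·1 + 0.38·h(Busy) + 0.3·0
Solving: h(Busy) = 0.5161.
Starting from Busy, the probability is 0.5161.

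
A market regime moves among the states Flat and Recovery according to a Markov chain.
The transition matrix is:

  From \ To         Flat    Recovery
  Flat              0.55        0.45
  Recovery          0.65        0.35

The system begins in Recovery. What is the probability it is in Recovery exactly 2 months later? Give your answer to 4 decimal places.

Sum over the intermediate state after 1 month:
P = P(Recovery→Flat)·P(Flat→Recovery) + P(Recovery→Recovery)·P(Recovery→Recovery)
  = 0.65×0.45 + 0.35×0.35
  = 0.2925 + 0.1225 = 0.4150

0.4150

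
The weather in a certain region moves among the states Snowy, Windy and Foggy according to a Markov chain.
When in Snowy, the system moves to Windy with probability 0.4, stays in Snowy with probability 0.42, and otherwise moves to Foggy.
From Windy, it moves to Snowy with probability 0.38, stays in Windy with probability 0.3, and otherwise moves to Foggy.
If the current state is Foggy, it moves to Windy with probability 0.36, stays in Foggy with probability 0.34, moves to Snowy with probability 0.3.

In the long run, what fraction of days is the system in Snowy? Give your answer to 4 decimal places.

Let the stationary distribution be π with π = πP and π_1 + π_2 + π_3 = 1.
π_1 = 0.42·π_1 + 0.38·π_2 + 0.3·π_3
π_2 = 0.4·π_1 + 0.3·π_2 + 0.36·π_3
Solving with the normalization constraint gives π = (0.3731, 0.3537, 0.2732).
So the stationary probability of Snowy is 0.3731.

0.3731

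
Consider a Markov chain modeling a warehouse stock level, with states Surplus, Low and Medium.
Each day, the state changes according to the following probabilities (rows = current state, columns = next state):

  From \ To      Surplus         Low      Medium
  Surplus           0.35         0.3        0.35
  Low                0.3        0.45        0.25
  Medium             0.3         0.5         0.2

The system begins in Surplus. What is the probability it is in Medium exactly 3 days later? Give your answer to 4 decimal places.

0.2684

Propagate the distribution vector 3 days from Surplus.
After 0 days: (1.0000, 0.0000, 0.0000)
After 1 day: (0.3500, 0.3000, 0.3500)
After 2 days: (0.3175, 0.4150, 0.2675)
After 3 days: (0.3159, 0.4158, 0.2684)
P(in Medium after 3 days) = 0.2684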